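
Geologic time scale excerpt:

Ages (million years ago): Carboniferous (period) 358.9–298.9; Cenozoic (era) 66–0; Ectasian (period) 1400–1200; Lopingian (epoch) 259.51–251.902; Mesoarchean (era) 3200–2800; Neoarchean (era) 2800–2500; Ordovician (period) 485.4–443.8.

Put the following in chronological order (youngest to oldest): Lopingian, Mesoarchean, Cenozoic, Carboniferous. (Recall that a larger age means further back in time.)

Cenozoic, Lopingian, Carboniferous, Mesoarchean

The oldest of these is Mesoarchean (starts 3200 Ma) and the youngest is Cenozoic (ends 0 Ma).
In between, by decreasing start age: Carboniferous (358.9), Lopingian (259.51).
Listing youngest first means reversing that sequence.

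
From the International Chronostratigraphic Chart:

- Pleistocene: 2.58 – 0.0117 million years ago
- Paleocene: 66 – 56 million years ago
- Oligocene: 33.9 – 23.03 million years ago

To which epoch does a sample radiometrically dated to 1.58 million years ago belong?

Pleistocene

1.58 Ma lies between 2.58 and 0.0117 Ma, so it falls in the Pleistocene.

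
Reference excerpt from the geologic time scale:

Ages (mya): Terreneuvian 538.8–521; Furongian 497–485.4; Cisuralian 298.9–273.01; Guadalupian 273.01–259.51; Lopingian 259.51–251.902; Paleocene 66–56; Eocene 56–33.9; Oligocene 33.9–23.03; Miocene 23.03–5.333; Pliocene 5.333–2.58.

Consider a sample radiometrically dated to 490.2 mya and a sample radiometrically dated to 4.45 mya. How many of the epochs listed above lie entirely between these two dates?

The older date is 490.2 Ma and the younger is 4.45 Ma.
Epochs with start < 490.2 and end > 4.45 Ma: Cisuralian (298.9–273.01), Guadalupian (273.01–259.51), Lopingian (259.51–251.902), Paleocene (66–56), Eocene (56–33.9), Oligocene (33.9–23.03), Miocene (23.03–5.333).
That is 7 complete epochs.

7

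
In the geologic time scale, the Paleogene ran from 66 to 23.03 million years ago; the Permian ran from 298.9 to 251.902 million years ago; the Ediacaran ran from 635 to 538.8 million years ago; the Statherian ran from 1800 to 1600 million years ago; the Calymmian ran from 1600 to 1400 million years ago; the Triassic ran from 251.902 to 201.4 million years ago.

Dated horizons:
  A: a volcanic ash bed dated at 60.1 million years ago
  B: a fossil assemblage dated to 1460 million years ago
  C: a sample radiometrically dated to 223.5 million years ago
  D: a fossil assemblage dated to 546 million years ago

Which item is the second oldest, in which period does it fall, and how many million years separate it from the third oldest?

Sorted oldest-first by Ma: B (1460), D (546), C (223.5), A (60.1).
The second oldest is D at 546 Ma, which lies in 635–538.8 Ma: the Ediacaran.
The third oldest is C at 223.5 Ma; separation = |546 − 223.5| = 322.5 Myr.

D, in the Ediacaran; 322.5 million years to C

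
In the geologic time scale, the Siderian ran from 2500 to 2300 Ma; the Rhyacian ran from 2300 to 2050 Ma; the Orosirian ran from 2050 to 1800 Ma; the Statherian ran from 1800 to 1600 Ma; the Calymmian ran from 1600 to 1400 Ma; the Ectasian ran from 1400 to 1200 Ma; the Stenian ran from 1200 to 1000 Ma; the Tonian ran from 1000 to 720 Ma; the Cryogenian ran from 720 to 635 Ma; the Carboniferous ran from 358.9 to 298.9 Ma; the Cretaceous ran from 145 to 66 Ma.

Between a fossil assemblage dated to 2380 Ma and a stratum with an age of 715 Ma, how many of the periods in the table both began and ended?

7

The older date is 2380 Ma and the younger is 715 Ma.
Periods with start < 2380 and end > 715 Ma: Rhyacian (2300–2050), Orosirian (2050–1800), Statherian (1800–1600), Calymmian (1600–1400), Ectasian (1400–1200), Stenian (1200–1000), Tonian (1000–720).
That is 7 complete periods.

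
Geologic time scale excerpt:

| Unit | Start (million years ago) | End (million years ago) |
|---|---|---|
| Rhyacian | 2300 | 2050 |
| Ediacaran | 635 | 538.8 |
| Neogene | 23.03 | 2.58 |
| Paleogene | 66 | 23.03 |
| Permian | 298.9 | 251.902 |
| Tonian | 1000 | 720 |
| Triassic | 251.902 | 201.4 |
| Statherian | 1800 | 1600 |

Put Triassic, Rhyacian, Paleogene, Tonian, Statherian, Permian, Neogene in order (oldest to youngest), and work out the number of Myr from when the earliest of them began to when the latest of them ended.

Rhyacian → Statherian → Tonian → Permian → Triassic → Paleogene → Neogene; total span 2297.42 Myr

From the excerpt: Triassic 251.902–201.4; Rhyacian 2300–2050; Paleogene 66–23.03; Tonian 1000–720; Statherian 1800–1600; Permian 298.9–251.902; Neogene 23.03–2.58 (Ma).
Larger Ma is earlier, so the oldest is Rhyacian and the youngest is Neogene; oldest to youngest: Rhyacian, Statherian, Tonian, Permian, Triassic, Paleogene, Neogene.
Oldest start 2300 minus youngest end 2.58 gives 2297.42 Myr overall.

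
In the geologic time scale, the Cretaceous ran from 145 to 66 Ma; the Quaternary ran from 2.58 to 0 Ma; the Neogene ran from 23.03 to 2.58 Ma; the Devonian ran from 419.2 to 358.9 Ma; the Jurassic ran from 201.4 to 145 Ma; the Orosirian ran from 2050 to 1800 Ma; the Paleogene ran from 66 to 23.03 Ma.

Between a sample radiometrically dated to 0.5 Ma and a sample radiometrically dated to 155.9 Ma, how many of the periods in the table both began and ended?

155.9 Ma sits inside the Jurassic (201.4–145) and 0.5 Ma inside the Quaternary (2.58–0); neither of those is wholly between the two dates.
The listed periods lying completely between them are Cretaceous, Paleogene, Neogene — 3 in all.

3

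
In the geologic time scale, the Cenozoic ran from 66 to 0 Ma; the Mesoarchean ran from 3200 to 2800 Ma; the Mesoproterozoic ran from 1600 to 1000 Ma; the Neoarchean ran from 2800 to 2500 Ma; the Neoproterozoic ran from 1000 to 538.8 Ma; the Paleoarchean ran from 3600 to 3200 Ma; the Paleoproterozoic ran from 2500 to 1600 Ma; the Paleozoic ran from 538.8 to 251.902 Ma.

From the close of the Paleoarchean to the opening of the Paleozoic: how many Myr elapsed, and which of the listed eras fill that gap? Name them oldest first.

The Paleoarchean closes at 3200 Ma and the Paleozoic opens at 538.8 Ma, so the interval is 3200 − 538.8 = 2661.2 Myr.
An era fits inside if it starts at or after 3200 Ma and ends at or before 538.8 Ma; oldest first that gives Mesoarchean, Neoarchean, Paleoproterozoic, Mesoproterozoic, Neoproterozoic.

2661.2 million years; Mesoarchean, Neoarchean, Paleoproterozoic, Mesoproterozoic, Neoproterozoic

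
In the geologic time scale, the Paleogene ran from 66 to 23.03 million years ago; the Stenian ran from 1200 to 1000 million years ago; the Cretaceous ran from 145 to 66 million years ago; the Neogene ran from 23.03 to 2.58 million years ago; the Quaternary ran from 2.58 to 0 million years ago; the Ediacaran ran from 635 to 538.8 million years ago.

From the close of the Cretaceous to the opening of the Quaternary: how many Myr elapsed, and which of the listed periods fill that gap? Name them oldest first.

The Cretaceous closes at 66 Ma and the Quaternary opens at 2.58 Ma, so the interval is 66 − 2.58 = 63.42 Myr.
A period fits inside if it starts at or after 66 Ma and ends at or before 2.58 Ma; oldest first that gives Paleogene, Neogene.

63.42 million years; Paleogene, Neogene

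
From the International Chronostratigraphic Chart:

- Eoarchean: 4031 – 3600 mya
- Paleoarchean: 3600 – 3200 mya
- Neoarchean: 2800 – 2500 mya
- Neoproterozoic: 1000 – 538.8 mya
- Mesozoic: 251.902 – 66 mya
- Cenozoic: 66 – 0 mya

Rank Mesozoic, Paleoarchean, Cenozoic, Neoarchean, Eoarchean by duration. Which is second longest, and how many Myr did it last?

Start − end for each: Mesozoic 251.902 − 66 = 185.902; Paleoarchean 3600 − 3200 = 400; Cenozoic 66 − 0 = 66; Neoarchean 2800 − 2500 = 300; Eoarchean 4031 − 3600 = 431.
Ranking these from longest: Eoarchean > Paleoarchean > Neoarchean > Mesozoic > Cenozoic.
Position 2 in that ranking is Paleoarchean, which lasted 400 Myr.

Paleoarchean, 400 million years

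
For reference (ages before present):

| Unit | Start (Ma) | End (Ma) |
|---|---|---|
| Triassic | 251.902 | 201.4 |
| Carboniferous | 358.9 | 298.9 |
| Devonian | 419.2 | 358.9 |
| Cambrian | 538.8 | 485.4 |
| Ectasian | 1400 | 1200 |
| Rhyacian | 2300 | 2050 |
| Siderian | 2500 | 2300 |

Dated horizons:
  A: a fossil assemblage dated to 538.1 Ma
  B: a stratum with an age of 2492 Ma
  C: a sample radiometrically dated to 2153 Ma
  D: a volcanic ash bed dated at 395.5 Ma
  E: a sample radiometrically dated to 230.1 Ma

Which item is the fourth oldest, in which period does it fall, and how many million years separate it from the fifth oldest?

D, in the Devonian; 165.4 million years to E

Sorted oldest-first by Ma: B (2492), C (2153), A (538.1), D (395.5), E (230.1).
The fourth oldest is D at 395.5 Ma, which lies in 419.2–358.9 Ma: the Devonian.
The fifth oldest is E at 230.1 Ma; separation = |395.5 − 230.1| = 165.4 Myr.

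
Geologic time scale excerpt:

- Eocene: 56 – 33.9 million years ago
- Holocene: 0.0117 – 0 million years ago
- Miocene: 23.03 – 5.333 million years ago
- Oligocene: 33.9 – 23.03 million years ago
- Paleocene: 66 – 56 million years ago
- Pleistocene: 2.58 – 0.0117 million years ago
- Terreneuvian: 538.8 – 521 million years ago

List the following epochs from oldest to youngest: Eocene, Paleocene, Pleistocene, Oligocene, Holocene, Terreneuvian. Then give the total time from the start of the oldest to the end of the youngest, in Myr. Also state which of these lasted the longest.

From the excerpt: Eocene 56–33.9; Paleocene 66–56; Pleistocene 2.58–0.0117; Oligocene 33.9–23.03; Holocene 0.0117–0; Terreneuvian 538.8–521 (Ma).
Larger Ma is earlier, so the oldest is Terreneuvian and the youngest is Holocene; oldest to youngest: Terreneuvian, Paleocene, Eocene, Oligocene, Pleistocene, Holocene.
Oldest start 538.8 minus youngest end 0 gives 538.8 Myr overall.
Individual lengths (start − end): Holocene 0.0117; Eocene 22.1; Paleocene 10; Oligocene 10.87; Terreneuvian 17.8; Pleistocene 2.5683. The largest is Eocene at 22.1 Myr.

Terreneuvian → Paleocene → Eocene → Oligocene → Pleistocene → Holocene; total span 538.8 Myr; longest is Eocene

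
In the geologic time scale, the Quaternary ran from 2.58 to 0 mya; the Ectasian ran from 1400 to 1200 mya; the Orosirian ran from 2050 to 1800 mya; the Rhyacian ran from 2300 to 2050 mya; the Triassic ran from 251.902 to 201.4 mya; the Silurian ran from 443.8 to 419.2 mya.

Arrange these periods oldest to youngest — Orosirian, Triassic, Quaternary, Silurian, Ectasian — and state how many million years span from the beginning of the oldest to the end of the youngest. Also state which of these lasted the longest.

From the excerpt: Orosirian 2050–1800; Triassic 251.902–201.4; Quaternary 2.58–0; Silurian 443.8–419.2; Ectasian 1400–1200 (Ma).
Larger Ma is earlier, so the oldest is Orosirian and the youngest is Quaternary; oldest to youngest: Orosirian, Ectasian, Silurian, Triassic, Quaternary.
Oldest start 2050 minus youngest end 0 gives 2050 Myr overall.
Individual lengths (start − end): Silurian 24.6; Triassic 50.502; Orosirian 250; Quaternary 2.58; Ectasian 200. The largest is Orosirian at 250 Myr.

Orosirian → Ectasian → Silurian → Triassic → Quaternary; total span 2050 Myr; longest is Orosirian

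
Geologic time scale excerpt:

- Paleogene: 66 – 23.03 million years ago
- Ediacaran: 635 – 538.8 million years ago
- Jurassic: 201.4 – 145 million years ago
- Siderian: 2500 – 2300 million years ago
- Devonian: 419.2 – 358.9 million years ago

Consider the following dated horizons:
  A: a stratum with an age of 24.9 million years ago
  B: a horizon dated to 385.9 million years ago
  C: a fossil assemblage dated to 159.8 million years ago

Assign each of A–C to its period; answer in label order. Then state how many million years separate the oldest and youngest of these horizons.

A — Paleogene; B — Devonian; C — Jurassic; span 361 million years

Match each age against the start–end ranges in the excerpt: A = 24.9 Ma → Paleogene (66–23.03); B = 385.9 Ma → Devonian (419.2–358.9); C = 159.8 Ma → Jurassic (201.4–145).
The largest age is 385.9 Ma and the smallest is 24.9 Ma; their difference is 361 Myr.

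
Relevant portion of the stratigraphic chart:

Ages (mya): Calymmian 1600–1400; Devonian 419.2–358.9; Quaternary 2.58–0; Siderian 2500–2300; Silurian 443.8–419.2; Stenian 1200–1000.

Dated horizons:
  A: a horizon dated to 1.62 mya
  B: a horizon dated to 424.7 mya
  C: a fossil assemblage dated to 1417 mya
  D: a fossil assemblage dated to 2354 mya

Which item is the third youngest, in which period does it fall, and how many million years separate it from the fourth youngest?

C, in the Calymmian; 937 million years to D

Smaller Ma means younger, so youngest first: A 1.62 < B 424.7 < C 1417 < D 2354.
Counting 3 along gives C (1417 Ma); the excerpt puts that inside the Calymmian, 1600–1400 Ma.
Next in line is D (2354 Ma), and 2354 − 1417 = 937 Myr.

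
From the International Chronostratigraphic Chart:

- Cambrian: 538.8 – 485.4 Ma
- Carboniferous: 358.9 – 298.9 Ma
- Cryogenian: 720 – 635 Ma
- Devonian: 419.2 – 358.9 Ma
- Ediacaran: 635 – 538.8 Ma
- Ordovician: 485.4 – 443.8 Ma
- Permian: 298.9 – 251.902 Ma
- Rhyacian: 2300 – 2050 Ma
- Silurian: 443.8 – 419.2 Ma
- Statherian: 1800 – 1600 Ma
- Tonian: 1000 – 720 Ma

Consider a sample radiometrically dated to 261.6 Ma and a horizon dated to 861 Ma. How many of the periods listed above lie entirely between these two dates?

861 Ma sits inside the Tonian (1000–720) and 261.6 Ma inside the Permian (298.9–251.902); neither of those is wholly between the two dates.
The listed periods lying completely between them are Cryogenian, Ediacaran, Cambrian, Ordovician, Silurian, Devonian, Carboniferous — 7 in all.

7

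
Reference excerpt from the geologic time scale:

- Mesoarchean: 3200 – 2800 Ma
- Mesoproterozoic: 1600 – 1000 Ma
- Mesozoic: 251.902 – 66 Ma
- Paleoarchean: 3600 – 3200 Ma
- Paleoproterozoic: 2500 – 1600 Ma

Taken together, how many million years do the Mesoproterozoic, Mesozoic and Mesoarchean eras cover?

Each duration: Mesoproterozoic = 600; Mesozoic = 185.902; Mesoarchean = 400.
Sum: 600 + 185.902 + 400 = 1185.902 Myr.

1185.902 million years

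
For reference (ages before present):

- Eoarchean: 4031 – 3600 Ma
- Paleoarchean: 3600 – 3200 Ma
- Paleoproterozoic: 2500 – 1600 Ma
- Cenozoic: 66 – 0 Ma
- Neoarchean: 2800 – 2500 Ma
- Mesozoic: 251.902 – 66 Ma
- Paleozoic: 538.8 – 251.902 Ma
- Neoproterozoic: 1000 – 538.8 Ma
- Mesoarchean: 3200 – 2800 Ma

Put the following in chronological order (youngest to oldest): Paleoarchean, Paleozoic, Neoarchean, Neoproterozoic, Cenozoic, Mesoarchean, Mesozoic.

Cenozoic, then Mesozoic, then Paleozoic, then Neoproterozoic, then Neoarchean, then Mesoarchean, then Paleoarchean

Sorting by start age (ascending Ma, since larger Ma = older): Cenozoic began 66, Mesozoic began 251.902, Paleozoic began 538.8, Neoproterozoic began 1000, Neoarchean began 2800, Mesoarchean began 3200, Paleoarchean began 3600.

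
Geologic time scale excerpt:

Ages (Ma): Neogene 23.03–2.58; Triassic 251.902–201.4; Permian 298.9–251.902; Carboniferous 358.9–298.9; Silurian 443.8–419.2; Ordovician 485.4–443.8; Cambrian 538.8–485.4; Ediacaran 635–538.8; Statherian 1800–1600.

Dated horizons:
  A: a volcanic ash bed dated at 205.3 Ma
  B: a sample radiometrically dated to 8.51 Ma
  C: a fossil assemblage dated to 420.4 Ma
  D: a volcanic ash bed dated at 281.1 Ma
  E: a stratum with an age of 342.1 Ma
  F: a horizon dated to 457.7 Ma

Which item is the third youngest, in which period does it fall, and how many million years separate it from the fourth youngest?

D, in the Permian; 61 million years to E

Smaller Ma means younger, so youngest first: B 8.51 < A 205.3 < D 281.1 < E 342.1 < C 420.4 < F 457.7.
Counting 3 along gives D (281.1 Ma); the excerpt puts that inside the Permian, 298.9–251.902 Ma.
Next in line is E (342.1 Ma), and 342.1 − 281.1 = 61 Myr.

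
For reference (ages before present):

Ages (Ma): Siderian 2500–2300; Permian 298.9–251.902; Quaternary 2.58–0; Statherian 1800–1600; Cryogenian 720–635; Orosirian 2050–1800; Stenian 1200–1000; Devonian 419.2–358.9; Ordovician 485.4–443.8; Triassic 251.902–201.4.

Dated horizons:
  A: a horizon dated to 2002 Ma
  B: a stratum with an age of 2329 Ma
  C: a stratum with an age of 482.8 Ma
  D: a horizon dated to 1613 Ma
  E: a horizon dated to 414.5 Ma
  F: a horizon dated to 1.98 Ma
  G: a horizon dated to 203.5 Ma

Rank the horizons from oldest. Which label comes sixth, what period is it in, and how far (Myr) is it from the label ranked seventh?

Sorted oldest-first by Ma: B (2329), A (2002), D (1613), C (482.8), E (414.5), G (203.5), F (1.98).
The sixth oldest is G at 203.5 Ma, which lies in 251.902–201.4 Ma: the Triassic.
The seventh oldest is F at 1.98 Ma; separation = |203.5 − 1.98| = 201.52 Myr.

G, in the Triassic; 201.52 million years to F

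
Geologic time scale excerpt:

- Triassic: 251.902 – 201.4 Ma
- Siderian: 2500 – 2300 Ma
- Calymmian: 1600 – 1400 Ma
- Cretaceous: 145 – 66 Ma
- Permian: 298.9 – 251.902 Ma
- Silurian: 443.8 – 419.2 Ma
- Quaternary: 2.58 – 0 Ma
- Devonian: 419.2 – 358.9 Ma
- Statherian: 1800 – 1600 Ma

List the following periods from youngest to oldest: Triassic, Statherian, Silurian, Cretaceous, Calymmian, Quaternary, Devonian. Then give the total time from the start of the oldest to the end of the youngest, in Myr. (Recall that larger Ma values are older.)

Start ages (Ma): Statherian 1800, Calymmian 1600, Silurian 443.8, Devonian 419.2, Triassic 251.902, Cretaceous 145, Quaternary 2.58.
Ordered youngest to oldest: Quaternary, Cretaceous, Triassic, Devonian, Silurian, Calymmian, Statherian.
Span = 1800 − 0 = 1800 Myr.

Quaternary → Cretaceous → Triassic → Devonian → Silurian → Calymmian → Statherian; total span 1800 Myr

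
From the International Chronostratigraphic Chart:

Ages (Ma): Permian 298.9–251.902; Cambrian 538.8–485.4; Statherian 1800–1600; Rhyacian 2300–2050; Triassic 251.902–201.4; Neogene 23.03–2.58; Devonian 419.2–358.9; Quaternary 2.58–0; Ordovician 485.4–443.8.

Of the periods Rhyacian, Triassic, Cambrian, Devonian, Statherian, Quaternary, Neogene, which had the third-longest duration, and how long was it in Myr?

Devonian, 60.3 million years

Durations: Rhyacian 250; Triassic 50.502; Cambrian 53.4; Devonian 60.3; Statherian 200; Quaternary 2.58; Neogene 20.45 Myr.
Sorted longest-first: Rhyacian (250), Statherian (200), Devonian (60.3), Cambrian (53.4), Triassic (50.502), Neogene (20.45), Quaternary (2.58).
The third longest is Devonian at 60.3 Myr.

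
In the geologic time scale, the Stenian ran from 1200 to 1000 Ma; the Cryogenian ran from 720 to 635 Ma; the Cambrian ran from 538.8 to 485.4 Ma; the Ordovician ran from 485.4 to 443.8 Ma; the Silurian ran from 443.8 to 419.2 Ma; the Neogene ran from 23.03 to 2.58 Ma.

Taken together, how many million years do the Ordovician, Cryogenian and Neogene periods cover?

147.05 million years

Duration is start − end for each: (485.4 − 443.8) + (720 − 635) + (23.03 − 2.58).
That is 41.6 + 85 + 20.45, which totals 147.05 million years.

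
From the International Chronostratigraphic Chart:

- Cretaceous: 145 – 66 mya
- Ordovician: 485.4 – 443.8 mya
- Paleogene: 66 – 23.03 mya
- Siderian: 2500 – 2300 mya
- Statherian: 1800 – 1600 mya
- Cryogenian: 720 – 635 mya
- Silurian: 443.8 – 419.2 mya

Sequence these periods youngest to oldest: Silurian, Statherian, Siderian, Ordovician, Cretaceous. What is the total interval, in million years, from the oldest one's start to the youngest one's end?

Cretaceous, Silurian, Ordovician, Statherian, Siderian; total span 2434 Myr

Start ages (Ma): Siderian 2500, Statherian 1800, Ordovician 485.4, Silurian 443.8, Cretaceous 145.
Ordered youngest to oldest: Cretaceous, Silurian, Ordovician, Statherian, Siderian.
Span = 2500 − 66 = 2434 Myr.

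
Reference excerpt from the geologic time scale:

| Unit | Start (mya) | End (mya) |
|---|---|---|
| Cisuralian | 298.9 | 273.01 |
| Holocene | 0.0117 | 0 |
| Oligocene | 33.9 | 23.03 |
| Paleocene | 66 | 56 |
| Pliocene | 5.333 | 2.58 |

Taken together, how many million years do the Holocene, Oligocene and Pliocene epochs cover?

13.6347 million years

Each duration: Holocene = 0.0117; Oligocene = 10.87; Pliocene = 2.753.
Sum: 0.0117 + 10.87 + 2.753 = 13.6347 Myr.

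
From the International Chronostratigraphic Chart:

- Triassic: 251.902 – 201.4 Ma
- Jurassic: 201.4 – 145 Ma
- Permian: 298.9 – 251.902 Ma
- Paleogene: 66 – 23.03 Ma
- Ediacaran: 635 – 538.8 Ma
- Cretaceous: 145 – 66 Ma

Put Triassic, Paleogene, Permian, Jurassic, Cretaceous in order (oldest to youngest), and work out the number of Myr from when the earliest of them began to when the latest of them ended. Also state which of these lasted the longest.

From the excerpt: Triassic 251.902–201.4; Paleogene 66–23.03; Permian 298.9–251.902; Jurassic 201.4–145; Cretaceous 145–66 (Ma).
Larger Ma is earlier, so the oldest is Permian and the youngest is Paleogene; oldest to youngest: Permian, Triassic, Jurassic, Cretaceous, Paleogene.
Oldest start 298.9 minus youngest end 23.03 gives 275.87 Myr overall.
Individual lengths (start − end): Triassic 50.502; Paleogene 42.97; Permian 46.998; Jurassic 56.4; Cretaceous 79. The largest is Cretaceous at 79 Myr.

Permian → Triassic → Jurassic → Cretaceous → Paleogene; total span 275.87 Myr; longest is Cretaceous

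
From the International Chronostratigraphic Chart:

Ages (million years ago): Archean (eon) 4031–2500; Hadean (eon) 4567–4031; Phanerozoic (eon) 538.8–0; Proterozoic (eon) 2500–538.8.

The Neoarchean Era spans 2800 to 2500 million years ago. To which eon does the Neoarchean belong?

The Neoarchean (2800–2500 Ma) lies entirely within 4031–2500 Ma, the Archean Eon.

Archean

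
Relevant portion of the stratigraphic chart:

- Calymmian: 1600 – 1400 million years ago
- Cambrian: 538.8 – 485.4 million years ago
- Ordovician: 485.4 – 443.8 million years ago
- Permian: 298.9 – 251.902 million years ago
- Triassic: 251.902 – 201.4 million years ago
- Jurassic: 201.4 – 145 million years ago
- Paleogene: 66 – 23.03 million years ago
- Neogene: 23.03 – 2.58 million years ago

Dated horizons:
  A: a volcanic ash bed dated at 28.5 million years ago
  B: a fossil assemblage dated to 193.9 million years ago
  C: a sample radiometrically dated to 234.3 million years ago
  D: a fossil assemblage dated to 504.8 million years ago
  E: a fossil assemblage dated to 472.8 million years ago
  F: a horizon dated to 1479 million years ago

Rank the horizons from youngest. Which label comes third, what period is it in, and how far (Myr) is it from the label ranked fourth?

C, in the Triassic; 238.5 million years to E

Smaller Ma means younger, so youngest first: A 28.5 < B 193.9 < C 234.3 < E 472.8 < D 504.8 < F 1479.
Counting 3 along gives C (234.3 Ma); the excerpt puts that inside the Triassic, 251.902–201.4 Ma.
Next in line is E (472.8 Ma), and 472.8 − 234.3 = 238.5 Myr.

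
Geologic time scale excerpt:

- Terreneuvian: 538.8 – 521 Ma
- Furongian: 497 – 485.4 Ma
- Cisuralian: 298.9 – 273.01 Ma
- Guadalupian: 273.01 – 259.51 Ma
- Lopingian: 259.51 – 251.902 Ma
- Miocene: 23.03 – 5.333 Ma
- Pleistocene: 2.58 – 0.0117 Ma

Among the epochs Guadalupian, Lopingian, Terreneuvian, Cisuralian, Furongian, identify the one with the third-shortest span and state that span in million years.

Start − end for each: Guadalupian 273.01 − 259.51 = 13.5; Lopingian 259.51 − 251.902 = 7.608; Terreneuvian 538.8 − 521 = 17.8; Cisuralian 298.9 − 273.01 = 25.89; Furongian 497 − 485.4 = 11.6.
Ranking these from shortest: Lopingian < Furongian < Guadalupian < Terreneuvian < Cisuralian.
Position 3 in that ranking is Guadalupian, which lasted 13.5 Myr.

Guadalupian, 13.5 million years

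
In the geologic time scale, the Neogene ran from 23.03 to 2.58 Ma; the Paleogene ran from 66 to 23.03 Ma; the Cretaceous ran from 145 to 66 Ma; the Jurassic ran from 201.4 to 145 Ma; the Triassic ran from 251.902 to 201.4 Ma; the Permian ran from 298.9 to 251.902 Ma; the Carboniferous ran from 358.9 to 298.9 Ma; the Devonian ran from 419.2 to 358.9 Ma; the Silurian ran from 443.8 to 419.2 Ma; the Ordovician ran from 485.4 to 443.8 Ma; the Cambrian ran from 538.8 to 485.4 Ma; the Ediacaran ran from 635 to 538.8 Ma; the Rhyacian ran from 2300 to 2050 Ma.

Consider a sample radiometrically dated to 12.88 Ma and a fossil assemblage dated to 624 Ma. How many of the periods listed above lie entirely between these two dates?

The older date is 624 Ma and the younger is 12.88 Ma.
Periods with start < 624 and end > 12.88 Ma: Cambrian (538.8–485.4), Ordovician (485.4–443.8), Silurian (443.8–419.2), Devonian (419.2–358.9), Carboniferous (358.9–298.9), Permian (298.9–251.902), Triassic (251.902–201.4), Jurassic (201.4–145), Cretaceous (145–66), Paleogene (66–23.03).
That is 10 complete periods.

10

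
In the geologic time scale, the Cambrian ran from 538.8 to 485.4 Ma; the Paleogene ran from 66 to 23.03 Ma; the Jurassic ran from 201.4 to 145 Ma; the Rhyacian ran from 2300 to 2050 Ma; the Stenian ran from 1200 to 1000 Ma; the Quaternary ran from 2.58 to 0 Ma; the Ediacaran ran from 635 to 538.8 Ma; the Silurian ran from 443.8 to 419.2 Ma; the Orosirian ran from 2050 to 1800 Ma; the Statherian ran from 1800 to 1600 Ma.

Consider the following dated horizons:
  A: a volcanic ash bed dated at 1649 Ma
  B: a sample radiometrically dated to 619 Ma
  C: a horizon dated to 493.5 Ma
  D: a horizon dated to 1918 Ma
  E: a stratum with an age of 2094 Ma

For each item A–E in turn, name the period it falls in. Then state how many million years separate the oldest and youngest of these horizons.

A: 1649 Ma lies in 1800–1600 Ma, so Statherian.
B: 619 Ma lies in 635–538.8 Ma, so Ediacaran.
C: 493.5 Ma lies in 538.8–485.4 Ma, so Cambrian.
D: 1918 Ma lies in 2050–1800 Ma, so Orosirian.
E: 2094 Ma lies in 2300–2050 Ma, so Rhyacian.
Oldest = 2094 Ma, youngest = 493.5 Ma → span 1600.5 Myr.

A — Statherian; B — Ediacaran; C — Cambrian; D — Orosirian; E — Rhyacian; span 1600.5 million years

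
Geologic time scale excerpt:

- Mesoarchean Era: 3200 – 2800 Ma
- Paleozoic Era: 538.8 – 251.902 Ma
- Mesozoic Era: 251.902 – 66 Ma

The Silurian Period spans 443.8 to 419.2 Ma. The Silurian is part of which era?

Paleozoic

The Silurian (443.8–419.2 Ma) lies entirely within 538.8–251.902 Ma, the Paleozoic Era.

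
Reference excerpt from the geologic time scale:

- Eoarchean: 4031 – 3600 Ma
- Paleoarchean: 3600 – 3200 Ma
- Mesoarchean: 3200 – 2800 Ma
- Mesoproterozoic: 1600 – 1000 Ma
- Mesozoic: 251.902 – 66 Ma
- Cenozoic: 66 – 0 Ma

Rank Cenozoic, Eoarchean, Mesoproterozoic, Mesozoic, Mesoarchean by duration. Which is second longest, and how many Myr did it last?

Eoarchean, 431 million years

Start − end for each: Cenozoic 66 − 0 = 66; Eoarchean 4031 − 3600 = 431; Mesoproterozoic 1600 − 1000 = 600; Mesozoic 251.902 − 66 = 185.902; Mesoarchean 3200 − 2800 = 400.
Ranking these from longest: Mesoproterozoic > Eoarchean > Mesoarchean > Mesozoic > Cenozoic.
Position 2 in that ranking is Eoarchean, which lasted 431 Myr.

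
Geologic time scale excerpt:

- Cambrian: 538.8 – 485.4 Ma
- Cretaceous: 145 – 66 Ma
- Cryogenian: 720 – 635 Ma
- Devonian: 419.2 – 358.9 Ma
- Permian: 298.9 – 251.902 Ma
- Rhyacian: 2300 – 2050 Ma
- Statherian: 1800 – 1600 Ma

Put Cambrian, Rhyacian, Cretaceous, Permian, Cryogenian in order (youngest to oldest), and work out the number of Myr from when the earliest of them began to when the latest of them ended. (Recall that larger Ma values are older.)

Cretaceous, Permian, Cambrian, Cryogenian, Rhyacian; total span 2234 Myr

From the excerpt: Cambrian 538.8–485.4; Rhyacian 2300–2050; Cretaceous 145–66; Permian 298.9–251.902; Cryogenian 720–635 (Ma).
Larger Ma is earlier, so the oldest is Rhyacian and the youngest is Cretaceous; youngest to oldest: Cretaceous, Permian, Cambrian, Cryogenian, Rhyacian.
Oldest start 2300 minus youngest end 66 gives 2234 Myr overall.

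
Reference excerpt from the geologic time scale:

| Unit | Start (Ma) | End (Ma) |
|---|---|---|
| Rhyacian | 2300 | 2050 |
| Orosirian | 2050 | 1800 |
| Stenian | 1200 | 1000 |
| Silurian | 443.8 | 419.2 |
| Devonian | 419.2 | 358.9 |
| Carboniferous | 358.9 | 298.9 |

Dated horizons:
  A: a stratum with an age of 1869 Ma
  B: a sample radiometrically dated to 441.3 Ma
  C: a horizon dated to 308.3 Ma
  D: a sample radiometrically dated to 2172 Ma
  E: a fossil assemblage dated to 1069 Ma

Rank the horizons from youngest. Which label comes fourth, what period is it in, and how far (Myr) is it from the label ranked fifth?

Smaller Ma means younger, so youngest first: C 308.3 < B 441.3 < E 1069 < A 1869 < D 2172.
Counting 4 along gives A (1869 Ma); the excerpt puts that inside the Orosirian, 2050–1800 Ma.
Next in line is D (2172 Ma), and 2172 − 1869 = 303 Myr.

A, in the Orosirian; 303 million years to D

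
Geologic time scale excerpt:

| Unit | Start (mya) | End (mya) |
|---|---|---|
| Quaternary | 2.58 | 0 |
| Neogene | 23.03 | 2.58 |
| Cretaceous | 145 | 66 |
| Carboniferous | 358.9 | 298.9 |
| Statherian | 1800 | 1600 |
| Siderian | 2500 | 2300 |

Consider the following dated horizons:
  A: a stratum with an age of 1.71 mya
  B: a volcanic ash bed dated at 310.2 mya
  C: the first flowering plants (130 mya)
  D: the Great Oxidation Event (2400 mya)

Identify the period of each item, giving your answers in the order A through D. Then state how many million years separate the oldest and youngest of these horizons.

A — Quaternary; B — Carboniferous; C — Cretaceous; D — Siderian; span 2398.29 million years

A: 1.71 Ma lies in 2.58–0 Ma, so Quaternary.
B: 310.2 Ma lies in 358.9–298.9 Ma, so Carboniferous.
C: 130 Ma lies in 145–66 Ma, so Cretaceous.
D: 2400 Ma lies in 2500–2300 Ma, so Siderian.
Oldest = 2400 Ma, youngest = 1.71 Ma → span 2398.29 Myr.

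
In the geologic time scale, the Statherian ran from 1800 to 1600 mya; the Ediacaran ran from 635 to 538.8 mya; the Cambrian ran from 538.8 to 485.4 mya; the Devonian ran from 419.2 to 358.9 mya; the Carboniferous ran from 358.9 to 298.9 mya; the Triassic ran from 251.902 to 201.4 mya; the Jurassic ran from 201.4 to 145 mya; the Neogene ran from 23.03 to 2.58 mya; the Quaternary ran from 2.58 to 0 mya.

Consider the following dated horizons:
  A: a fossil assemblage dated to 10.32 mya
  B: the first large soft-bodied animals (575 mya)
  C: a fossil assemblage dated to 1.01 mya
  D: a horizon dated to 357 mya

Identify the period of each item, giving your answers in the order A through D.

A — Neogene; B — Ediacaran; C — Quaternary; D — Carboniferous

A: 10.32 Ma lies in 23.03–2.58 Ma, so Neogene.
B: 575 Ma lies in 635–538.8 Ma, so Ediacaran.
C: 1.01 Ma lies in 2.58–0 Ma, so Quaternary.
D: 357 Ma lies in 358.9–298.9 Ma, so Carboniferous.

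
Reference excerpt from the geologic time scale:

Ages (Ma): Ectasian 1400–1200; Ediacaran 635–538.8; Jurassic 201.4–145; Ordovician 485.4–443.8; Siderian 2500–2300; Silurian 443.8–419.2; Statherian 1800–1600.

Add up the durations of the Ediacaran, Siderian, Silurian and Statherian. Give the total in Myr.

520.8 million years

Duration is start − end for each: (635 − 538.8) + (2500 − 2300) + (443.8 − 419.2) + (1800 − 1600).
That is 96.2 + 200 + 24.6 + 200, which totals 520.8 million years.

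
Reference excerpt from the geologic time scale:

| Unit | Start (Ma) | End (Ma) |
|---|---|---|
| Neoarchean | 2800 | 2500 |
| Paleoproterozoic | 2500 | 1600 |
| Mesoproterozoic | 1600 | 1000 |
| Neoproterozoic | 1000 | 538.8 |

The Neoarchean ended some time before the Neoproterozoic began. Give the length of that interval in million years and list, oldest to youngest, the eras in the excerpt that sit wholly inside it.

End of Neoarchean = 2500 Ma; start of Neoproterozoic = 1000 Ma.
Gap = 2500 − 1000 = 1500 Myr.
Eras wholly inside 2500–1000 Ma: Paleoproterozoic (2500–1600), Mesoproterozoic (1600–1000).

1500 million years; Paleoproterozoic, Mesoproterozoic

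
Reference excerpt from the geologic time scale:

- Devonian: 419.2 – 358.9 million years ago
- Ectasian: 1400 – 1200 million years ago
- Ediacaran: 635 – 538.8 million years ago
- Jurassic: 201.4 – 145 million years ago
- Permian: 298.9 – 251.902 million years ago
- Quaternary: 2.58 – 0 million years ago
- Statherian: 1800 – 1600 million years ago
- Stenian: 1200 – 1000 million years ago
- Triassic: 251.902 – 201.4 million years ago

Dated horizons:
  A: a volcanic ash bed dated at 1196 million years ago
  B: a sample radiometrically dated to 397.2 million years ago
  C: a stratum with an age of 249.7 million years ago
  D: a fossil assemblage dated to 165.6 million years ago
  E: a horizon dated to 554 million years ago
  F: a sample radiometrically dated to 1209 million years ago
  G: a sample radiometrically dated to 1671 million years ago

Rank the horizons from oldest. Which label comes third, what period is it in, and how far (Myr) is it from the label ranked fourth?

Sorted oldest-first by Ma: G (1671), F (1209), A (1196), E (554), B (397.2), C (249.7), D (165.6).
The third oldest is A at 1196 Ma, which lies in 1200–1000 Ma: the Stenian.
The fourth oldest is E at 554 Ma; separation = |1196 − 554| = 642 Myr.

A, in the Stenian; 642 million years to E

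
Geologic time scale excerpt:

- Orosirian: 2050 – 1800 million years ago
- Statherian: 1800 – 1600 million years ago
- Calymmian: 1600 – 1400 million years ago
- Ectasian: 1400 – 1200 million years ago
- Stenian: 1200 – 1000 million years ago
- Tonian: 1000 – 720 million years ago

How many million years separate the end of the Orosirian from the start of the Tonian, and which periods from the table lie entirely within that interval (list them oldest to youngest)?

End of Orosirian = 1800 Ma; start of Tonian = 1000 Ma.
Gap = 1800 − 1000 = 800 Myr.
Periods wholly inside 1800–1000 Ma: Statherian (1800–1600), Calymmian (1600–1400), Ectasian (1400–1200), Stenian (1200–1000).

800 million years; Statherian, Calymmian, Ectasian, Stenian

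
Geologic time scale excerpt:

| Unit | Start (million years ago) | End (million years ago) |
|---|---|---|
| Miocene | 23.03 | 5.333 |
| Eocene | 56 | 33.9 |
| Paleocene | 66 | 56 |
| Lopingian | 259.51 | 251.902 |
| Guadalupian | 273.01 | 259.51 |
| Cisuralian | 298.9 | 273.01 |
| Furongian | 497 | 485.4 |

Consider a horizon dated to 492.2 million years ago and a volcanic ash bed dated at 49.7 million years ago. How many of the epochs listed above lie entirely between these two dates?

4

The older date is 492.2 Ma and the younger is 49.7 Ma.
Epochs with start < 492.2 and end > 49.7 Ma: Cisuralian (298.9–273.01), Guadalupian (273.01–259.51), Lopingian (259.51–251.902), Paleocene (66–56).
That is 4 complete epochs.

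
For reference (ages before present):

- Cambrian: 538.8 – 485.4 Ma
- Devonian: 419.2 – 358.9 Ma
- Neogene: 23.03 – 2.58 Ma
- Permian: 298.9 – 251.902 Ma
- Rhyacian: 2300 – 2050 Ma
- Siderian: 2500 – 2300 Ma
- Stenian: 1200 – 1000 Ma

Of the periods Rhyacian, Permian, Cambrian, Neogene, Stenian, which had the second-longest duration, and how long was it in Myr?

Stenian, 200 million years

Durations: Rhyacian 250; Permian 46.998; Cambrian 53.4; Neogene 20.45; Stenian 200 Myr.
Sorted longest-first: Rhyacian (250), Stenian (200), Cambrian (53.4), Permian (46.998), Neogene (20.45).
The second longest is Stenian at 200 Myr.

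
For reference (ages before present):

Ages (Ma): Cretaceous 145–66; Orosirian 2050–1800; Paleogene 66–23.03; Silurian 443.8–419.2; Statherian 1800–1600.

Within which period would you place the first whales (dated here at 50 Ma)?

50 Ma lies between 66 and 23.03 Ma, so it falls in the Paleogene.

Paleogene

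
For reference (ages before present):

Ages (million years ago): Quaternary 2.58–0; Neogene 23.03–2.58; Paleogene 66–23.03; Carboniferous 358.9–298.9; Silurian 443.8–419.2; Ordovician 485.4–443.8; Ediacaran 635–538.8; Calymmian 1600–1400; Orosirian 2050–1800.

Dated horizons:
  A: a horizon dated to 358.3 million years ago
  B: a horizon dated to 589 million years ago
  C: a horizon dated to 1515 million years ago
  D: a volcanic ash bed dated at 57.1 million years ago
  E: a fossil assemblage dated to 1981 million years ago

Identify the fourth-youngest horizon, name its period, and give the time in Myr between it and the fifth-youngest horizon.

Smaller Ma means younger, so youngest first: D 57.1 < A 358.3 < B 589 < C 1515 < E 1981.
Counting 4 along gives C (1515 Ma); the excerpt puts that inside the Calymmian, 1600–1400 Ma.
Next in line is E (1981 Ma), and 1981 − 1515 = 466 Myr.

C, in the Calymmian; 466 million years to E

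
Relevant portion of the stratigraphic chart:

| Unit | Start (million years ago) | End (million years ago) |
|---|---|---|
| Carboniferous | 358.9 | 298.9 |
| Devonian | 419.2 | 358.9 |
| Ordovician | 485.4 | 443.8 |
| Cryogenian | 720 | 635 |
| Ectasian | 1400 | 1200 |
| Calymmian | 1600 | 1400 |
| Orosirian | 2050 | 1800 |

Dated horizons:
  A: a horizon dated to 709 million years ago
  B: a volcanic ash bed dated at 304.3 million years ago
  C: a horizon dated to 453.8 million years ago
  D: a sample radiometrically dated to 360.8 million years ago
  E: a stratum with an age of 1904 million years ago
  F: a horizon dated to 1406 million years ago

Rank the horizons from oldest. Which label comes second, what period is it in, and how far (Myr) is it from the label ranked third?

Sorted oldest-first by Ma: E (1904), F (1406), A (709), C (453.8), D (360.8), B (304.3).
The second oldest is F at 1406 Ma, which lies in 1600–1400 Ma: the Calymmian.
The third oldest is A at 709 Ma; separation = |1406 − 709| = 697 Myr.

F, in the Calymmian; 697 million years to A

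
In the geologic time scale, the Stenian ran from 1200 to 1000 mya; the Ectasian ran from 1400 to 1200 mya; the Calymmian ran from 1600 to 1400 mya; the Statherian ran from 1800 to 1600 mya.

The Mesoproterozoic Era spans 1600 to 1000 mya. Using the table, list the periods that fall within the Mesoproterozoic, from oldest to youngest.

Periods with both bounds inside 1600–1000 Ma: Calymmian (1600–1400), Ectasian (1400–1200), Stenian (1200–1000).

Calymmian, Ectasian, Stenian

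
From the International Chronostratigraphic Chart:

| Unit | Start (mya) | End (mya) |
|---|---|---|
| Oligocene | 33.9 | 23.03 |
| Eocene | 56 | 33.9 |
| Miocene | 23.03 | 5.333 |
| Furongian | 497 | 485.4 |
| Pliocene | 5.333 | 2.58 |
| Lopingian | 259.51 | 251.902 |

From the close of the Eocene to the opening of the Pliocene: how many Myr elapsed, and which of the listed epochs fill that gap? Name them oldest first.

28.567 million years; Oligocene, Miocene

End of Eocene = 33.9 Ma; start of Pliocene = 5.333 Ma.
Gap = 33.9 − 5.333 = 28.567 Myr.
Epochs wholly inside 33.9–5.333 Ma: Oligocene (33.9–23.03), Miocene (23.03–5.333).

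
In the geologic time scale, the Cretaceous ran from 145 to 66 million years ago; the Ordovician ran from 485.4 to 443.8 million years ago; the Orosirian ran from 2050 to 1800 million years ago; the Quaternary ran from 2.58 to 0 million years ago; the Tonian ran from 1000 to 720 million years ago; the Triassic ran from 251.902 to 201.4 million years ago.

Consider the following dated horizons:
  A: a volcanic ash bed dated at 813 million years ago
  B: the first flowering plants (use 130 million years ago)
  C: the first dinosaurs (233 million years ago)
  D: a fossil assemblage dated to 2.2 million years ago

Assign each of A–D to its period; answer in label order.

A — Tonian; B — Cretaceous; C — Triassic; D — Quaternary

Match each age against the start–end ranges in the excerpt: A = 813 Ma → Tonian (1000–720); B = 130 Ma → Cretaceous (145–66); C = 233 Ma → Triassic (251.902–201.4); D = 2.2 Ma → Quaternary (2.58–0).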